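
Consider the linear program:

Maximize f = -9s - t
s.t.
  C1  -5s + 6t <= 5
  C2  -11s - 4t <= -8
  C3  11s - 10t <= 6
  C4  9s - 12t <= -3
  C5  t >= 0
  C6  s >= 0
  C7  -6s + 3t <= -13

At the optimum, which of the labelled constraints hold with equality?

Feasible corners and f = -9s - t:
  (43/8, 85/16) → f = -859/16
  (31/7, 95/21) → f = -932/21
  (112/27, 107/27) → f = -1115/27

The maximum is at (112/27, 107/27). Substituting into each constraint, equality holds for C3 and C7; the remaining constraints have slack.

C3 and C7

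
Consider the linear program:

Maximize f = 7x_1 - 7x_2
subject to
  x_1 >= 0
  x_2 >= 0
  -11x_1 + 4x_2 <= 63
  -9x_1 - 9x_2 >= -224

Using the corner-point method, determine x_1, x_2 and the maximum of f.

Extreme points and f = 7x_1 - 7x_2:
  (0, 0) → f = 0
  (0, 63/4) → f = -441/4
  (224/9, 0) → f = 1568/9
  (329/135, 3031/135) → f = -18914/135

x_1 = 224/9, x_2 = 0, maximum f = 1568/9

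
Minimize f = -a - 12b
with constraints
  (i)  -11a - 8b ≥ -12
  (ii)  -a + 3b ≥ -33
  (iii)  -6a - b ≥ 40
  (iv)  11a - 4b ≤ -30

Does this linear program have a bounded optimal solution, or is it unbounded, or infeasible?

unbounded

From the feasible point (-332/37, 512/37), moving in the direction (-8, 11) keeps every constraint satisfied while f decreases without bound.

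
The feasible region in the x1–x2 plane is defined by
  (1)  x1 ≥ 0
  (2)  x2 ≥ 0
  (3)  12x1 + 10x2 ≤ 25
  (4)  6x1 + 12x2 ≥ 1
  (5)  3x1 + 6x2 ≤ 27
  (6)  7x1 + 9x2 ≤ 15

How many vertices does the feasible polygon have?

The feasible vertices (each the meet of two boundaries and inside every other half-plane) are:
  (0, 1/12)
  (0, 5/3)
  (25/12, 0)
  (1/6, 0)
  (75/38, 5/38)

5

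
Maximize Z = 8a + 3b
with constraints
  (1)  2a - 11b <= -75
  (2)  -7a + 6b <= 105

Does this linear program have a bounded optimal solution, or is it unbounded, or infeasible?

From the feasible point (-141/13, 63/13), moving in the direction (6, 7) keeps every constraint satisfied while Z increases without bound.

unbounded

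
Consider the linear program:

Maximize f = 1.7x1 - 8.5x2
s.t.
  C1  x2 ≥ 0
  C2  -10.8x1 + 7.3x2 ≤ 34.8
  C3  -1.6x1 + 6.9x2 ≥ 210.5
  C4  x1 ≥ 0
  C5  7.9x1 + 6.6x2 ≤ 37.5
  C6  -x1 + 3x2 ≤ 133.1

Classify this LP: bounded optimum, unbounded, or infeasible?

infeasible

The boundaries x2 = 0 and x1 = 0 meet at (0, 0), but that point violates -1.6x1 + 6.9x2 ≥ 210.5. Every candidate vertex is excluded by some other constraint, so the feasible region is empty.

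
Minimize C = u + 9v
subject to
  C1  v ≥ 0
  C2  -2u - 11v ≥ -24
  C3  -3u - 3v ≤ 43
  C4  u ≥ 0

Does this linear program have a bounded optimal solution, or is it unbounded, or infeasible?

Vertices and C = u + 9v:
  (12, 0) → C = 12
  (0, 0) → C = 0
  (0, 24/11) → C = 216/11
The feasible region has finitely many vertices and no improving ray; the minimum is 0 at (0, 0).

bounded optimum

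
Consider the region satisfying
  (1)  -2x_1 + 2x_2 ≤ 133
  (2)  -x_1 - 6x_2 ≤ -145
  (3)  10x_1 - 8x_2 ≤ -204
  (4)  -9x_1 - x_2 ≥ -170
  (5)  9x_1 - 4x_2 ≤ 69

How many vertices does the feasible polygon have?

4

The feasible vertices (each the meet of two boundaries and inside every other half-plane) are:
  (-254/7, 423/14)
  (207/20, 1537/20)
  (-16/17, 827/34)
  (578/41, 1768/41)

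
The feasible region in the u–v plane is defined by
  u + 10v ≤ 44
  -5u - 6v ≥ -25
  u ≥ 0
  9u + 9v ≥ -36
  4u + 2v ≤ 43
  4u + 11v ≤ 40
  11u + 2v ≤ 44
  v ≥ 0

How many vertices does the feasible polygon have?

5

The feasible vertices (each the meet of two boundaries and inside every other half-plane) are:
  (35/31, 100/31)
  (107/28, 55/56)
  (0, 40/11)
  (0, 0)
  (4, 0)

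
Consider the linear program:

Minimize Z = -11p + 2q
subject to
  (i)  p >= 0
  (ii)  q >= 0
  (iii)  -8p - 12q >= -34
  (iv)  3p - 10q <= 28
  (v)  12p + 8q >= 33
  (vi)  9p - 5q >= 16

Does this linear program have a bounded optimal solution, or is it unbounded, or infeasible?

bounded optimum

Corner points and Z = -11p + 2q:
  (17/4, 0) → Z = -187/4
  (11/4, 0) → Z = -121/4
  (181/74, 89/74) → Z = -49/2
  (293/132, 35/44) → Z = -3013/132
The feasible region has finitely many vertices and no improving ray; the minimum is -187/4 at (17/4, 0).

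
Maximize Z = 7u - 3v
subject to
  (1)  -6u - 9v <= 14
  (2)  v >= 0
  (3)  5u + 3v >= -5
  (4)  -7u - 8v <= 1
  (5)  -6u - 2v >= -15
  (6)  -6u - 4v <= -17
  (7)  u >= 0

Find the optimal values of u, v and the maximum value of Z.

Corner points and Z = 7u - 3v:
  (13/6, 1) → Z = 73/6
  (0, 15/2) → Z = -45/2
  (0, 17/4) → Z = -51/4

At the optimal vertex, -6u - 2v = -15 and -6u - 4v = -17.
Solving simultaneously gives u = 13/6, v = 1.

u = 13/6, v = 1, maximum Z = 73/6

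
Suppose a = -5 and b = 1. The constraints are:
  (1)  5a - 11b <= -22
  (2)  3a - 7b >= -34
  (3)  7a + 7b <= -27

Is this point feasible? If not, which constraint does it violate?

(1): -36 ≤ -22 ✓
(2): -22 ≥ -34 ✓
(3): -28 ≤ -27 ✓

feasible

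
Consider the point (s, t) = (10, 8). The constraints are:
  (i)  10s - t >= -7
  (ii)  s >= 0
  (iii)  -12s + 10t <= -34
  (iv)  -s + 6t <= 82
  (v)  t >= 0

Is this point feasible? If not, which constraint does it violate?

(i): 92 ≥ -7 ✓
(ii): 10 ≥ 0 ✓
(iii): -40 ≤ -34 ✓
(iv): 38 ≤ 82 ✓
(v): 8 ≥ 0 ✓

feasible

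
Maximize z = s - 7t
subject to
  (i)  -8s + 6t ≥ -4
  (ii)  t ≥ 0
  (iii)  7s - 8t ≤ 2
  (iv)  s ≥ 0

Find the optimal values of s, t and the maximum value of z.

s = 2/7, t = 0, maximum z = 2/7

Extreme points and z = s - 7t:
  (10/11, 6/11) → z = -32/11
  (2/7, 0) → z = 2/7
  (0, 0) → z = 0
The feasible region is unbounded (it extends along (0, 1), (3, 4)), but z strictly decreases along every unbounded feasible direction, so there is no improving ray and the maximum is attained at a vertex.

The binding constraints are t = 0 and 7s - 8t = 2.
Solving simultaneously gives s = 2/7, t = 0.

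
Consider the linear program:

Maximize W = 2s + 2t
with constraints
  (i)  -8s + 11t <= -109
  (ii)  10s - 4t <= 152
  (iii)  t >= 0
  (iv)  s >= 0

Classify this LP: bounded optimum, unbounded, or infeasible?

Extreme points and W = 2s + 2t:
  (206/13, 21/13) → W = 454/13
  (109/8, 0) → W = 109/4
  (76/5, 0) → W = 152/5
The feasible region has finitely many vertices and no improving ray; the maximum is 454/13 at (206/13, 21/13).

bounded optimum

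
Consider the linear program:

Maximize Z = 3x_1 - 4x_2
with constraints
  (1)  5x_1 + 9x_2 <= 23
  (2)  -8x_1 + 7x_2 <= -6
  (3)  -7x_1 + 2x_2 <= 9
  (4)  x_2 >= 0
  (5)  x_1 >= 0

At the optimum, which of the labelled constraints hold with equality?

(1) and (4)

Corner points and Z = 3x_1 - 4x_2:
  (215/107, 154/107) → Z = 29/107
  (23/5, 0) → Z = 69/5
  (3/4, 0) → Z = 9/4

The maximum is at (23/5, 0). Substituting into each constraint, equality holds for (1) and (4); the remaining constraints have slack.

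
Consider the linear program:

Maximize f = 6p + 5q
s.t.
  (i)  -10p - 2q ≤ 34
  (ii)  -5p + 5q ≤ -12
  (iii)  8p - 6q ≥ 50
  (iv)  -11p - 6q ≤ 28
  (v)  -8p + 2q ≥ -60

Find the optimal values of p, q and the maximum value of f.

p = 65/8, q = 5/2, maximum f = 245/4

Corner points and f = 6p + 5q:
  (22/19, -129/19) → f = -27
  (65/8, 5/2) → f = 245/4
  (152/35, -442/35) → f = -1298/35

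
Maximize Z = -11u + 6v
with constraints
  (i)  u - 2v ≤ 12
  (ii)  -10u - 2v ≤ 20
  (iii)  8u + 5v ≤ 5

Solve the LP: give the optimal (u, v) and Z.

Extreme points and Z = -11u + 6v:
  (-8/11, -70/11) → Z = -332/11
  (10/3, -13/3) → Z = -188/3
  (-55/17, 105/17) → Z = 1235/17

The binding constraints are -10u - 2v = 20 and 8u + 5v = 5.
Solving simultaneously gives u = -55/17, v = 105/17.

u = -55/17, v = 105/17, maximum Z = 1235/17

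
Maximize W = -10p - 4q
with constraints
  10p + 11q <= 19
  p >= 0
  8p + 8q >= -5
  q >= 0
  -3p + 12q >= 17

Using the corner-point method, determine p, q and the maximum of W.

p = 0, q = 17/12, maximum W = -17/3

Corner points and W = -10p - 4q:
  (0, 19/11) → W = -76/11
  (41/153, 227/153) → W = -1318/153
  (0, 17/12) → W = -17/3

At the optimal vertex, p = 0 and -3p + 12q = 17.
Solving simultaneously gives p = 0, q = 17/12.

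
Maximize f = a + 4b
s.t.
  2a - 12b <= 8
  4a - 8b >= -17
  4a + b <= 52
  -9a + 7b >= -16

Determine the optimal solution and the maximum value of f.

a = 247/44, b = 217/44, maximum f = 1115/44

Corner points and f = a + 4b:
  (-67/8, -33/16) → f = -133/8
  (68/47, -20/47) → f = -12/47
  (247/44, 217/44) → f = 1115/44

At the optimal vertex, 4a - 8b = -17 and -9a + 7b = -16.
Solving simultaneously gives a = 247/44, b = 217/44.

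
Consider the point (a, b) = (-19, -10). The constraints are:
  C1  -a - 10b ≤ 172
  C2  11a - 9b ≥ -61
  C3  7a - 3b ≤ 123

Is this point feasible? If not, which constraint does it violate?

not feasible — violates C2

Constraint C2: 11a - 9b = -119, which is not ≥ -61. All other constraints are satisfied.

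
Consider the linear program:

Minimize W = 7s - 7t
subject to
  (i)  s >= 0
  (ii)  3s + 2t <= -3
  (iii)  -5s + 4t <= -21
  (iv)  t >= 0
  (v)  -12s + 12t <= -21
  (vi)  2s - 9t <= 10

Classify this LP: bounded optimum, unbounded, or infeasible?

infeasible

The boundaries -5s + 4t = -21 and t = 0 meet at (21/5, 0), but that point violates 3s + 2t ≤ -3. Every candidate vertex is excluded by some other constraint, so the feasible region is empty.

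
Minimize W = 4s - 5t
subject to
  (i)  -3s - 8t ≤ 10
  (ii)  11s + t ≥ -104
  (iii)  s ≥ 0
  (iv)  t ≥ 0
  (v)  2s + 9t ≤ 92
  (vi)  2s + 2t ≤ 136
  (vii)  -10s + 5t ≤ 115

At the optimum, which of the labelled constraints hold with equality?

(iii) and (v)

Feasible corners and W = 4s - 5t:
  (0, 0) → W = 0
  (0, 92/9) → W = -460/9
  (46, 0) → W = 184

The minimum is at (0, 92/9). Substituting into each constraint, equality holds for (iii) and (v); the remaining constraints have slack.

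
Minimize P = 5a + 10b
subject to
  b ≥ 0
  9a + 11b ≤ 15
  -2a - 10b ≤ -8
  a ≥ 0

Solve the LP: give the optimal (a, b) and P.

Corner points and P = 5a + 10b:
  (31/34, 21/34) → P = 365/34
  (0, 15/11) → P = 150/11
  (0, 4/5) → P = 8

The binding constraints are -2a - 10b = -8 and a = 0.
Solving simultaneously gives a = 0, b = 4/5.

a = 0, b = 4/5, minimum P = 8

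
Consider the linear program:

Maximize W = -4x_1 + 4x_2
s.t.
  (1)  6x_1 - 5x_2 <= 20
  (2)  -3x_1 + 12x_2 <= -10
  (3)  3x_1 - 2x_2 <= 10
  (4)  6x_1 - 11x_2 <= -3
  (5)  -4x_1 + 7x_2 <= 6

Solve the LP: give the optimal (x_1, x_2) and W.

The binding constraints are 6x_1 - 11x_2 = -3 and -4x_1 + 7x_2 = 6.
Solving simultaneously gives x_1 = -45/2, x_2 = -12.

x_1 = -45/2, x_2 = -12, maximum W = 42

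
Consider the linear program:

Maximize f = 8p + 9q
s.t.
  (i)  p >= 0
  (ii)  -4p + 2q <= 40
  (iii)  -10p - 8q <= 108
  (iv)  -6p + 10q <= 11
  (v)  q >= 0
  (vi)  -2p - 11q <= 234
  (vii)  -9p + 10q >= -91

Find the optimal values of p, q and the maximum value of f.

p = 34, q = 43/2, maximum f = 931/2

Feasible corners and f = 8p + 9q:
  (0, 11/10) → f = 99/10
  (0, 0) → f = 0
  (34, 43/2) → f = 931/2
  (91/9, 0) → f = 728/9

The optimum lies where -6p + 10q = 11 and -9p + 10q = -91.
Solving simultaneously gives p = 34, q = 43/2.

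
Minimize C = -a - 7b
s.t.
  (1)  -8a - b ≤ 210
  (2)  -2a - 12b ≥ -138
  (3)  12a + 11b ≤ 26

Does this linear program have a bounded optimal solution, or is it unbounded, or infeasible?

Feasible corners and C = -a - 7b:
  (-1329/47, 762/47) → C = -4005/47
  (-603/61, 802/61) → C = -5011/61
The feasible region has finitely many vertices and no improving ray; the minimum is -4005/47 at (-1329/47, 762/47).

bounded optimum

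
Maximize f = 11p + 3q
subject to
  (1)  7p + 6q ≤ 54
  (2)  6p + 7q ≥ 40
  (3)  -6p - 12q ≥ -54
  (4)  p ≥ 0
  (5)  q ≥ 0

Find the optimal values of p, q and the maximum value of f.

Feasible corners and f = 11p + 3q:
  (27/4, 9/8) → f = 621/8
  (54/7, 0) → f = 594/7
  (17/5, 14/5) → f = 229/5
  (20/3, 0) → f = 220/3

p = 54/7, q = 0, maximum f = 594/7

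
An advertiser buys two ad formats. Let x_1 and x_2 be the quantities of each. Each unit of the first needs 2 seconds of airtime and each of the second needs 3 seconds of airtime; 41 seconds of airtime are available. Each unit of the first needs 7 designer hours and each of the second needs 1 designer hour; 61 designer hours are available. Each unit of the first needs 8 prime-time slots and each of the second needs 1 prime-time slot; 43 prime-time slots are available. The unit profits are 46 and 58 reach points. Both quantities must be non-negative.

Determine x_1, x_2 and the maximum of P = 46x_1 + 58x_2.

x_1 = 4, x_2 = 11, maximum P = 822

Feasible corners and P = 46x_1 + 58x_2:
  (0, 0) → P = 0
  (0, 41/3) → P = 2378/3
  (43/8, 0) → P = 989/4
  (4, 11) → P = 822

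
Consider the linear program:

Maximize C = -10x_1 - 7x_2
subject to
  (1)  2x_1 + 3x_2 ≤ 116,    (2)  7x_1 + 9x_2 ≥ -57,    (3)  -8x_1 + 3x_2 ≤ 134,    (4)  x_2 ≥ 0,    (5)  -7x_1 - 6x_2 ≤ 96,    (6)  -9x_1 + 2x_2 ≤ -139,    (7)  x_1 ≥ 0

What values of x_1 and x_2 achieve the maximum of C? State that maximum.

x_1 = 139/9, x_2 = 0, maximum C = -1390/9

The optimum lies where x_2 = 0 and -9x_1 + 2x_2 = -139.
Solving simultaneously gives x_1 = 139/9, x_2 = 0.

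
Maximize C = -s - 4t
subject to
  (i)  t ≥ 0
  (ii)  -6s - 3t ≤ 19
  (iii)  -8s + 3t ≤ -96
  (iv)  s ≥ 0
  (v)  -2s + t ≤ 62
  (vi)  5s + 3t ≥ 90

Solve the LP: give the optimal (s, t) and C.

Vertices and C = -s - 4t:
  (18, 0) → C = -18
  (141, 344) → C = -1517
  (186/13, 80/13) → C = -506/13
The feasible region is unbounded (it extends along (1, 2), (1, 0)), but C strictly decreases along every unbounded feasible direction, so there is no improving ray and the maximum is attained at a vertex.

s = 18, t = 0, maximum C = -18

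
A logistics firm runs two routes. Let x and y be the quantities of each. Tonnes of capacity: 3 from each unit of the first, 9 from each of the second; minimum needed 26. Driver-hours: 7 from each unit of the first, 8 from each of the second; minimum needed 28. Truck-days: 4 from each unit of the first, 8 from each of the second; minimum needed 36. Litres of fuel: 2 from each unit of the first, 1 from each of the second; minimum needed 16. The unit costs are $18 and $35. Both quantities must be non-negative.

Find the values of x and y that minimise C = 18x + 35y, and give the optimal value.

x = 23/3, y = 2/3, minimum C = 484/3

Vertices and C = 18x + 35y:
  (0, 16) → C = 560
  (9, 0) → C = 162
  (23/3, 2/3) → C = 484/3
The feasible region is unbounded (it extends along (0, 1), (1, 0)), but C strictly increases along every unbounded feasible direction, so there is no improving ray and the minimum is attained at a vertex.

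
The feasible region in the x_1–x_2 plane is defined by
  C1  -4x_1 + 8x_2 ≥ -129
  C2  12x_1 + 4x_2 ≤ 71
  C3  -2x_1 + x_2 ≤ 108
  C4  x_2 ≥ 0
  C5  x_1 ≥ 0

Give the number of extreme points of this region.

Intersecting each pair of boundary lines and keeping only the points that satisfy every inequality leaves:
  (71/12, 0)
  (0, 71/4)
  (0, 0)

3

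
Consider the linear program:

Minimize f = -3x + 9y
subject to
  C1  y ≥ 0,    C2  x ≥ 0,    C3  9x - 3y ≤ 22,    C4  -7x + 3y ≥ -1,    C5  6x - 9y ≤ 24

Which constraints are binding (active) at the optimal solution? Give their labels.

Extreme points and f = -3x + 9y:
  (0, 0) → f = 0
  (1/7, 0) → f = -3/7
  (21/2, 145/6) → f = 186
The feasible region is unbounded (it extends along (0, 1), (1, 3)), but f strictly increases along every unbounded feasible direction, so there is no improving ray and the minimum is attained at a vertex.

The minimum is at (1/7, 0). Substituting into each constraint, equality holds for C1 and C4; the remaining constraints have slack.

C1 and C4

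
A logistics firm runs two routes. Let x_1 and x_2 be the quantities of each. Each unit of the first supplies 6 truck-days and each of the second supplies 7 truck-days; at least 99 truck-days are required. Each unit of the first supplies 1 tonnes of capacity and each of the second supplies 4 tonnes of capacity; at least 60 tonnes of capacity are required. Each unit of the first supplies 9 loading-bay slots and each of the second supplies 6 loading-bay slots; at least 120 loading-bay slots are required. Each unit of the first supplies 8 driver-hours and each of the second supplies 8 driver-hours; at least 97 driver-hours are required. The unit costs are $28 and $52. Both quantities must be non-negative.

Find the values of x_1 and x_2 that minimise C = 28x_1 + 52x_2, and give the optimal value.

x_1 = 4, x_2 = 14, minimum C = 840

Vertices and C = 28x_1 + 52x_2:
  (0, 20) → C = 1040
  (60, 0) → C = 1680
  (4, 14) → C = 840
The feasible region is unbounded (it extends along (0, 1), (1, 0)), but C strictly increases along every unbounded feasible direction, so there is no improving ray and the minimum is attained at a vertex.

The binding constraints are x_1 + 4x_2 = 60 and 9x_1 + 6x_2 = 120.
Solving simultaneously gives x_1 = 4, x_2 = 14.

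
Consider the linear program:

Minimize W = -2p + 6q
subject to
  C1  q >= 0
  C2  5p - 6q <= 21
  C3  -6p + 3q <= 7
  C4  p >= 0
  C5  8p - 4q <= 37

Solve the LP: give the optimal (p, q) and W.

p = 21/5, q = 0, minimum W = -42/5

The feasible region is unbounded (it extends along (1, 2)), but W strictly increases along every unbounded feasible direction, so there is no improving ray and the minimum is attained at a vertex.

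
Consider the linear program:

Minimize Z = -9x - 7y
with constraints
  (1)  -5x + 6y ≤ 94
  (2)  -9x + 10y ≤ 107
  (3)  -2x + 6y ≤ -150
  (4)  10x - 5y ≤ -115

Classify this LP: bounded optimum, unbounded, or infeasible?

Feasible corners and Z = -9x - 7y:
  (-63, -46) → Z = 889
  (-144/5, -173/5) → Z = 2507/5
The feasible region has finitely many vertices and no improving ray; the minimum is 2507/5 at (-144/5, -173/5).

bounded optimum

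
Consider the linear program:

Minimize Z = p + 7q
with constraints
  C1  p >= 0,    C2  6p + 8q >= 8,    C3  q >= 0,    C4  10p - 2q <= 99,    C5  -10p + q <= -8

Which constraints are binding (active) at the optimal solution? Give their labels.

C2 and C3

Corner points and Z = p + 7q:
  (4/3, 0) → Z = 4/3
  (36/43, 16/43) → Z = 148/43
  (99/10, 0) → Z = 99/10
The feasible region is unbounded (it extends along (1, 5), (1, 10)), but Z strictly increases along every unbounded feasible direction, so there is no improving ray and the minimum is attained at a vertex.

The minimum is at (4/3, 0). Substituting into each constraint, equality holds for C2 and C3; the remaining constraints have slack.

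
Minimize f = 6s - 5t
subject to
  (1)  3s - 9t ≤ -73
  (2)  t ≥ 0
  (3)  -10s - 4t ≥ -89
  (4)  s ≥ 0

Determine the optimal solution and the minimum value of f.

s = 0, t = 89/4, minimum f = -445/4

Extreme points and f = 6s - 5t:
  (509/102, 997/102) → f = -1931/102
  (0, 73/9) → f = -365/9
  (0, 89/4) → f = -445/4

The binding constraints are -10s - 4t = -89 and s = 0.
Solving simultaneously gives s = 0, t = 89/4.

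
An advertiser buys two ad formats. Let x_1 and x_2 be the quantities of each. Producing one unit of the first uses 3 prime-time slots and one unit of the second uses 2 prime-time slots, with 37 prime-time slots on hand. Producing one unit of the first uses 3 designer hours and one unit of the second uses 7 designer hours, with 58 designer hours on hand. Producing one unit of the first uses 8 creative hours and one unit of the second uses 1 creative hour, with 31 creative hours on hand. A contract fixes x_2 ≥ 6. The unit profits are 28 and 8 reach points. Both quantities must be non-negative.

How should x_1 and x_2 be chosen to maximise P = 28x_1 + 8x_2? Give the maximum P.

x_1 = 3, x_2 = 7, maximum P = 140

Vertices and P = 28x_1 + 8x_2:
  (0, 58/7) → P = 464/7
  (0, 6) → P = 48
  (3, 7) → P = 140
  (25/8, 6) → P = 271/2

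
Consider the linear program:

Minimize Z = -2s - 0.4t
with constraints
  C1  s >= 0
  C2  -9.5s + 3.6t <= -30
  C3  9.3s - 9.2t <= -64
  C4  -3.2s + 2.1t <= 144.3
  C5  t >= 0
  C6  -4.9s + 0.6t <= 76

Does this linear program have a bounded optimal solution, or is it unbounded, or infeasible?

unbounded

From the feasible point (3165/337, 22175/1348), moving in the direction (2.1, 3.2) keeps every constraint satisfied while Z decreases without bound.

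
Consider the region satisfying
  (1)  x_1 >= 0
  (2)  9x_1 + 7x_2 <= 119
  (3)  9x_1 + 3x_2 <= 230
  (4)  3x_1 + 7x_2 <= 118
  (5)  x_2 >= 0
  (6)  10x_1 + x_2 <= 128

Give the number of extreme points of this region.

The feasible vertices (each the meet of two boundaries and inside every other half-plane) are:
  (0, 118/7)
  (0, 0)
  (1/6, 235/14)
  (777/61, 38/61)
  (64/5, 0)

5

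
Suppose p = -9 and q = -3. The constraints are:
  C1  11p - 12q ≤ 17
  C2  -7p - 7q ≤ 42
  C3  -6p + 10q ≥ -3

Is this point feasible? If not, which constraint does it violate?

not feasible — violates C2

Constraint C2: -7p - 7q = 84, which is not ≤ 42. All other constraints are satisfied.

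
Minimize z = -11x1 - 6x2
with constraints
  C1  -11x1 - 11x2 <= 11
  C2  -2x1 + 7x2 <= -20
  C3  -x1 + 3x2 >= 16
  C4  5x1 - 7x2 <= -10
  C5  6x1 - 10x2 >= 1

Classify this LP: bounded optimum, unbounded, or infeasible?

The boundaries 5x1 - 7x2 = -10 and 6x1 - 10x2 = 1 meet at (-107/8, -65/8), but that point violates -11x1 - 11x2 ≤ 11. Every candidate vertex is excluded by some other constraint, so the feasible region is empty.

infeasible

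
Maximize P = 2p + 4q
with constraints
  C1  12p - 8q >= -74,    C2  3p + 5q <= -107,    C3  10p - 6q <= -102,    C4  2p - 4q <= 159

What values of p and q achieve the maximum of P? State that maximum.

The optimum lies where 12p - 8q = -74 and 10p - 6q = -102.
Solving simultaneously gives p = -93/2, q = -121/2.

p = -93/2, q = -121/2, maximum P = -335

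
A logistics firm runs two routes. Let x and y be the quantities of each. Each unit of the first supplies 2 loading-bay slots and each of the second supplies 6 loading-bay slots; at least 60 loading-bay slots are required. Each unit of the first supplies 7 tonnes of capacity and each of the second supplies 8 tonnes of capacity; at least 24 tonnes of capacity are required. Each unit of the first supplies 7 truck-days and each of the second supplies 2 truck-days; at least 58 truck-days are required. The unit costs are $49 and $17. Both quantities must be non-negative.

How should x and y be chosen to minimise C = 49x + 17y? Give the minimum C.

The feasible region is unbounded (it extends along (0, 1), (1, 0)), but C strictly increases along every unbounded feasible direction, so there is no improving ray and the minimum is attained at a vertex.

x = 6, y = 8, minimum C = 430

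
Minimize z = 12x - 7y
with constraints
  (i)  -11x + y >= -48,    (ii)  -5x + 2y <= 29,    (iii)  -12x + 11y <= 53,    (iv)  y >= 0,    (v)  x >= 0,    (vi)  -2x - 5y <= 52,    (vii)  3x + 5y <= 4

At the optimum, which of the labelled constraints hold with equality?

(v) and (vii)

Extreme points and z = 12x - 7y:
  (0, 0) → z = 0
  (4/3, 0) → z = 16
  (0, 4/5) → z = -28/5

The minimum is at (0, 4/5). Substituting into each constraint, equality holds for (v) and (vii); the remaining constraints have slack.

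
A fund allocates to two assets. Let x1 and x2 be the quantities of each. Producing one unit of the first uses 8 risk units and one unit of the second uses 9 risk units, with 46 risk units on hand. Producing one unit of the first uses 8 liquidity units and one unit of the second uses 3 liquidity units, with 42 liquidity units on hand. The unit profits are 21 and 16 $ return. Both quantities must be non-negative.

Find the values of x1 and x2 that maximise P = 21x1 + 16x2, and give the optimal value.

x1 = 5, x2 = 2/3, maximum P = 347/3

Feasible corners and P = 21x1 + 16x2:
  (0, 0) → P = 0
  (0, 46/9) → P = 736/9
  (21/4, 0) → P = 441/4
  (5, 2/3) → P = 347/3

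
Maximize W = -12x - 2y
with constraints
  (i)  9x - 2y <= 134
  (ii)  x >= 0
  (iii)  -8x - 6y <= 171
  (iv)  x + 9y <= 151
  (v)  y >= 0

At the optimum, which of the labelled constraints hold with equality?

(ii) and (v)

Extreme points and W = -12x - 2y:
  (1508/83, 1225/83) → W = -20546/83
  (134/9, 0) → W = -536/3
  (0, 151/9) → W = -302/9
  (0, 0) → W = 0

The maximum is at (0, 0). Substituting into each constraint, equality holds for (ii) and (v); the remaining constraints have slack.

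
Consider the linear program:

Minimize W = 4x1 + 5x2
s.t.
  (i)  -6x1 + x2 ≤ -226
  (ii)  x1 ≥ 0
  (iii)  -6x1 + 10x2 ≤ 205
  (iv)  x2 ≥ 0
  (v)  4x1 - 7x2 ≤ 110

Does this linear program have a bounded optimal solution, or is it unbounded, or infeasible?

Vertices and W = 4x1 + 5x2:
  (2465/54, 431/9) → W = 11395/27
  (736/19, 122/19) → W = 3554/19
The feasible region has finitely many vertices and no improving ray; the minimum is 3554/19 at (736/19, 122/19).

bounded optimum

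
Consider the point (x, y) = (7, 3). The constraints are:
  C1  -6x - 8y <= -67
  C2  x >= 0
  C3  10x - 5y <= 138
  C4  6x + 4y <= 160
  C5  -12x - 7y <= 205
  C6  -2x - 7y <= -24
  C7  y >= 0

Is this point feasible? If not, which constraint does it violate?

Constraint C1: -6x - 8y = -66, which is not ≤ -67. All other constraints are satisfied.

not feasible — violates C1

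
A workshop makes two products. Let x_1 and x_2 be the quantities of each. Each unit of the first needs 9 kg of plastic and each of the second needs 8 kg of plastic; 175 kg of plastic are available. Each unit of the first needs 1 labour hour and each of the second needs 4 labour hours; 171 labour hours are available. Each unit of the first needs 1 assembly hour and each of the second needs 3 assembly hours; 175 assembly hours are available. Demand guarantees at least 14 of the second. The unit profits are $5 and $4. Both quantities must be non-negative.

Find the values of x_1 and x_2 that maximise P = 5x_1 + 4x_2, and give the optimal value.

x_1 = 7, x_2 = 14, maximum P = 91

Vertices and P = 5x_1 + 4x_2:
  (0, 175/8) → P = 175/2
  (0, 14) → P = 56
  (7, 14) → P = 91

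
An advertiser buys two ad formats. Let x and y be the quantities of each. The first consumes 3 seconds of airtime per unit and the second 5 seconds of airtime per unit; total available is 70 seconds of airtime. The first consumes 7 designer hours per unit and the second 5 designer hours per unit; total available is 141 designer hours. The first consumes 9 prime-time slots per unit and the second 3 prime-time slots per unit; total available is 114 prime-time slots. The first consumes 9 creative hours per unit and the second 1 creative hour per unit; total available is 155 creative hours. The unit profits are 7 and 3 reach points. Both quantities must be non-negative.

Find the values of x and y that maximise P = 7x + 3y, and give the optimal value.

The optimum lies where 3x + 5y = 70 and 9x + 3y = 114.
Solving simultaneously gives x = 10, y = 8.

x = 10, y = 8, maximum P = 94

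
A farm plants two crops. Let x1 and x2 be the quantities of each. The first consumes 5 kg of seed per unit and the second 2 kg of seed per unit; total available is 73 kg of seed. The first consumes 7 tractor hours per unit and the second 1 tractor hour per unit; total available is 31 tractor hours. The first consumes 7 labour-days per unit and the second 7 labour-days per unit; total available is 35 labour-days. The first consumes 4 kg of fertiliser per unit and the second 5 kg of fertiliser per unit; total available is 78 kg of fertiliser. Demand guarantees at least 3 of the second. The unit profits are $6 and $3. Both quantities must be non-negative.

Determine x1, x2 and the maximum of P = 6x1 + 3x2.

Feasible corners and P = 6x1 + 3x2:
  (0, 5) → P = 15
  (0, 3) → P = 9
  (2, 3) → P = 21

x1 = 2, x2 = 3, maximum P = 21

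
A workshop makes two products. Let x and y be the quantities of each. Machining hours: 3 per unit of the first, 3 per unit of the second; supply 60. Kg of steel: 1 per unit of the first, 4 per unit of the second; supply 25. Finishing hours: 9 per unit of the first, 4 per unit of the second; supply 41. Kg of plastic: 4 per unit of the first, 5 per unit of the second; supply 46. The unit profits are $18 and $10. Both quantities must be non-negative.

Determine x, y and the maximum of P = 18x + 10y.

Corner points and P = 18x + 10y:
  (0, 0) → P = 0
  (0, 25/4) → P = 125/2
  (41/9, 0) → P = 82
  (2, 23/4) → P = 187/2

x = 2, y = 23/4, maximum P = 187/2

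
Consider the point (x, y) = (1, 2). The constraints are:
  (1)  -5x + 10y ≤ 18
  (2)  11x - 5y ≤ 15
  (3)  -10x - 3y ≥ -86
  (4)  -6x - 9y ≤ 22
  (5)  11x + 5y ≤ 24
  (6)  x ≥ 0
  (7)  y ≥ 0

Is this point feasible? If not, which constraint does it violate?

(1): 15 ≤ 18 ✓
(2): 1 ≤ 15 ✓
(3): -16 ≥ -86 ✓
(4): -24 ≤ 22 ✓
(5): 21 ≤ 24 ✓
(6): 1 ≥ 0 ✓
(7): 2 ≥ 0 ✓

feasible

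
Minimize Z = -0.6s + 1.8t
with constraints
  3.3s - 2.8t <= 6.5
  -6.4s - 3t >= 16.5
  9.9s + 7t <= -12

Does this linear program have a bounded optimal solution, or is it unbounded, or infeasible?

unbounded

From the feasible point (-1335/1391, -9605/2782), moving in the direction (-2.8, -3.3) keeps every constraint satisfied while Z decreases without bound.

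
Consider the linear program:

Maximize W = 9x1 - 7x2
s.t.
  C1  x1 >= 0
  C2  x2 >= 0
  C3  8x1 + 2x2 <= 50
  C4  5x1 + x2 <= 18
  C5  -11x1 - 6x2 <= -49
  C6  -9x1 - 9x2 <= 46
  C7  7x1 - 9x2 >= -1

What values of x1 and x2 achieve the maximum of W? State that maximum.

Vertices and W = 9x1 - 7x2:
  (59/19, 47/19) → W = 202/19
  (161/52, 131/52) → W = 133/13
  (145/47, 118/47) → W = 479/47

x1 = 59/19, x2 = 47/19, maximum W = 202/19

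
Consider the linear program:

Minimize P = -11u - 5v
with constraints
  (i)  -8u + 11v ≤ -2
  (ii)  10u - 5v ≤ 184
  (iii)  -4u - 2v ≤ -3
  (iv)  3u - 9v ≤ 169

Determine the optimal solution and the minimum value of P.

Extreme points and P = -11u - 5v:
  (1007/35, 726/35) → P = -2101/5
  (37/60, 4/15) → P = -487/60
  (811/75, -1138/75) → P = -1077/25
  (365/42, -667/42) → P = -340/21

u = 1007/35, v = 726/35, minimum P = -2101/5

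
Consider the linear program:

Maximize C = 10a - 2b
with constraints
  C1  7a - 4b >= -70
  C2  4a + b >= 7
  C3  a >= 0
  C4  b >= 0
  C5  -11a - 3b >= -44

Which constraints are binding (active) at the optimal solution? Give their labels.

C4 and C5

Corner points and C = 10a - 2b:
  (0, 7) → C = -14
  (7/4, 0) → C = 35/2
  (0, 44/3) → C = -88/3
  (4, 0) → C = 40

The maximum is at (4, 0). Substituting into each constraint, equality holds for C4 and C5; the remaining constraints have slack.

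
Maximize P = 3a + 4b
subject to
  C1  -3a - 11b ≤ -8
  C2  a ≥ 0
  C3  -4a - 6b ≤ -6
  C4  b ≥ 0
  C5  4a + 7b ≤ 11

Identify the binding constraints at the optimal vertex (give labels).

C4 and C5

Vertices and P = 3a + 4b:
  (9/13, 7/13) → P = 55/13
  (8/3, 0) → P = 8
  (0, 1) → P = 4
  (0, 11/7) → P = 44/7
  (11/4, 0) → P = 33/4

The maximum is at (11/4, 0). Substituting into each constraint, equality holds for C4 and C5; the remaining constraints have slack.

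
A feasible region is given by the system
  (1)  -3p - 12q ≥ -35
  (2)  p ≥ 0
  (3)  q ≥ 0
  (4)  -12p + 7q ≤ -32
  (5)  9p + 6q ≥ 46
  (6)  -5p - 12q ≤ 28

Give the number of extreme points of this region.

The feasible vertices (each the meet of two boundaries and inside every other half-plane) are:
  (35/3, 0)
  (629/165, 108/55)
  (46/9, 0)
  (514/135, 88/45)

4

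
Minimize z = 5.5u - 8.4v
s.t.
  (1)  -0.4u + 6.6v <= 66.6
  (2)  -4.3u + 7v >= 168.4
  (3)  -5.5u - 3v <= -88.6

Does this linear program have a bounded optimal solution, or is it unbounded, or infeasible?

infeasible

The boundaries -0.4u + 6.6v = 66.6 and -4.3u + 7v = 168.4 meet at (-32262/1279, 10951/1279), but that point violates -5.5u - 3v ≤ -88.6. Every candidate vertex is excluded by some other constraint, so the feasible region is empty.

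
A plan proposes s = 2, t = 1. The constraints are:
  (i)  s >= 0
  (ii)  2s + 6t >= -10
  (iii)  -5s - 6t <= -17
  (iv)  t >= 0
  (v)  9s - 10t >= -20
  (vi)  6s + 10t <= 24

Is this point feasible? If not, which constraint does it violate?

Constraint (iii): -5s - 6t = -16, which is not ≤ -17. All other constraints are satisfied.

not feasible — violates (iii)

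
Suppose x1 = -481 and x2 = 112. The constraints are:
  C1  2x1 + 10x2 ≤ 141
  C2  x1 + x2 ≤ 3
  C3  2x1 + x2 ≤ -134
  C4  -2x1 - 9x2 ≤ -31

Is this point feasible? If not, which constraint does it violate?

Constraint C1: 2x1 + 10x2 = 158, which is not ≤ 141. All other constraints are satisfied.

not feasible — violates C1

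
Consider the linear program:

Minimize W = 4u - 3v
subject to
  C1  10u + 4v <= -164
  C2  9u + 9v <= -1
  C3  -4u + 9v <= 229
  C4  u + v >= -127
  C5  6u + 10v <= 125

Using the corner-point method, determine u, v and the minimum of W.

u = -1372/13, v = -279/13, minimum W = -4651/13

Extreme points and W = 4u - 3v:
  (-1196/53, 817/53) → W = -7235/53
  (172/3, -553/3) → W = 2347/3
  (-1372/13, -279/13) → W = -4651/13

At the optimal vertex, -4u + 9v = 229 and u + v = -127.
Solving simultaneously gives u = -1372/13, v = -279/13.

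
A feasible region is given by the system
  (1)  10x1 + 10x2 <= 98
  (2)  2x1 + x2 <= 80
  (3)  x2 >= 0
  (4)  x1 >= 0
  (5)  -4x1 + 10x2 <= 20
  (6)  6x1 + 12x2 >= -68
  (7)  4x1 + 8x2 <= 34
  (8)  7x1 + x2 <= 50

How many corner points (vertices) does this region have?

5

Pairwise boundary intersections that survive every other constraint:
  (0, 0)
  (50/7, 0)
  (0, 2)
  (5/2, 3)
  (183/26, 19/26)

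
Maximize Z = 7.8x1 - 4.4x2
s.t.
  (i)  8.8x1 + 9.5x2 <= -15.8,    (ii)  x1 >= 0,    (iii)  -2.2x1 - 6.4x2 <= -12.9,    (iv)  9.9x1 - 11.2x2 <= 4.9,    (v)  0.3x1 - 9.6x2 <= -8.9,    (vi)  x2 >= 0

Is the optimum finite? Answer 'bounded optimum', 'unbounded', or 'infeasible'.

infeasible

The boundaries 8.8x1 + 9.5x2 = -15.8 and -2.2x1 - 6.4x2 = -12.9 meet at (-22367/3542, 674/161), but that point violates x1 ≥ 0. Every candidate vertex is excluded by some other constraint, so the feasible region is empty.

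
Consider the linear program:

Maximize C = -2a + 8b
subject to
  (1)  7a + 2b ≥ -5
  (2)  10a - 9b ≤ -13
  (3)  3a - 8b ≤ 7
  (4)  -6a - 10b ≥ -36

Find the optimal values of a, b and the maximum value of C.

a = -61/29, b = 141/29, maximum C = 1250/29

Vertices and C = -2a + 8b:
  (-71/83, 41/83) → C = 470/83
  (-61/29, 141/29) → C = 1250/29
  (97/77, 219/77) → C = 1558/77

The binding constraints are 7a + 2b = -5 and -6a - 10b = -36.
Solving simultaneously gives a = -61/29, b = 141/29.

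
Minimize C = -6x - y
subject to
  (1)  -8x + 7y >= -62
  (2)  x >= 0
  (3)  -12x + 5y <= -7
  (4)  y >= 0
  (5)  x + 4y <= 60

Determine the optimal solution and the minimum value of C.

Vertices and C = -6x - y:
  (31/4, 0) → C = -93/2
  (668/39, 418/39) → C = -4426/39
  (7/12, 0) → C = -7/2
  (328/53, 713/53) → C = -2681/53

x = 668/39, y = 418/39, minimum C = -4426/39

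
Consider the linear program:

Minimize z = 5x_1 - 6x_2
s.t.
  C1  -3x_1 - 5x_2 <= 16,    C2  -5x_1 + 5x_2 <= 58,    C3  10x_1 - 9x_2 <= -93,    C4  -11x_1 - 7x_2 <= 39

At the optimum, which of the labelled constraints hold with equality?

Feasible corners and z = 5x_1 - 6x_2:
  (57/5, 23) → z = -81
  (-601/90, 443/90) → z = -5663/90
  (-1002/169, 633/169) → z = -8808/169

The minimum is at (57/5, 23). Substituting into each constraint, equality holds for C2 and C3; the remaining constraints have slack.

C2 and C3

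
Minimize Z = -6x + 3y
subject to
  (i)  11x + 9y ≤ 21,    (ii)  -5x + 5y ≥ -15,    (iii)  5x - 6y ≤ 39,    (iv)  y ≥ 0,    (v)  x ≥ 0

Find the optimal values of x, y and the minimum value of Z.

x = 21/11, y = 0, minimum Z = -126/11

Corner points and Z = -6x + 3y:
  (21/11, 0) → Z = -126/11
  (0, 7/3) → Z = 7
  (0, 0) → Z = 0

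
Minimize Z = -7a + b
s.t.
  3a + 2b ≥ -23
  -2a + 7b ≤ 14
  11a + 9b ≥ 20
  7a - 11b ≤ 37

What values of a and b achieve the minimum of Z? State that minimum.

Corner points and Z = -7a + b:
  (14/95, 194/95) → Z = 96/95
  (413/27, 172/27) → Z = -2719/27
  (553/184, -267/184) → Z = -2069/92

The optimum lies where -2a + 7b = 14 and 7a - 11b = 37.
Solving simultaneously gives a = 413/27, b = 172/27.

a = 413/27, b = 172/27, minimum Z = -2719/27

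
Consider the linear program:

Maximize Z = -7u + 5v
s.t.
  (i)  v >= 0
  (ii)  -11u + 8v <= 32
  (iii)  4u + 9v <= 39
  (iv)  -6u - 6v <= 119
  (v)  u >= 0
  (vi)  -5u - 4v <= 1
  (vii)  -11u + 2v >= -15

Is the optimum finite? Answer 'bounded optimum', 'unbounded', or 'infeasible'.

bounded optimum

Corner points and Z = -7u + 5v:
  (0, 0) → Z = 0
  (15/11, 0) → Z = -105/11
  (24/131, 557/131) → Z = 2617/131
  (0, 4) → Z = 20
  (213/107, 369/107) → Z = 354/107
The feasible region has finitely many vertices and no improving ray; the maximum is 20 at (0, 4).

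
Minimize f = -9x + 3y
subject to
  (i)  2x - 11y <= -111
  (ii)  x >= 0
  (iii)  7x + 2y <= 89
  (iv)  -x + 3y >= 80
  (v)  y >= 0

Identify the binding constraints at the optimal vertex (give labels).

(iii) and (iv)

Extreme points and f = -9x + 3y:
  (0, 89/2) → f = 267/2
  (0, 80/3) → f = 80
  (107/23, 649/23) → f = 984/23

The minimum is at (107/23, 649/23). Substituting into each constraint, equality holds for (iii) and (iv); the remaining constraints have slack.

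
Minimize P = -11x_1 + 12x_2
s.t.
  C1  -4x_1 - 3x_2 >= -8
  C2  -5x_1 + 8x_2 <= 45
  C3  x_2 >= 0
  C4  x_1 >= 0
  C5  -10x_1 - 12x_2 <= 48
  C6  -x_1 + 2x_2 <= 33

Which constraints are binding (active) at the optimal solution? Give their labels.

C1 and C3

Feasible corners and P = -11x_1 + 12x_2:
  (2, 0) → P = -22
  (0, 8/3) → P = 32
  (0, 0) → P = 0

The minimum is at (2, 0). Substituting into each constraint, equality holds for C1 and C3; the remaining constraints have slack.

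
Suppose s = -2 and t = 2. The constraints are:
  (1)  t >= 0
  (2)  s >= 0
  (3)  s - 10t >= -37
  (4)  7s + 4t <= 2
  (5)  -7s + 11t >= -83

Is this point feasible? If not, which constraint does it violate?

not feasible — violates (2)

Constraint (2): s = -2, which is not ≥ 0. All other constraints are satisfied.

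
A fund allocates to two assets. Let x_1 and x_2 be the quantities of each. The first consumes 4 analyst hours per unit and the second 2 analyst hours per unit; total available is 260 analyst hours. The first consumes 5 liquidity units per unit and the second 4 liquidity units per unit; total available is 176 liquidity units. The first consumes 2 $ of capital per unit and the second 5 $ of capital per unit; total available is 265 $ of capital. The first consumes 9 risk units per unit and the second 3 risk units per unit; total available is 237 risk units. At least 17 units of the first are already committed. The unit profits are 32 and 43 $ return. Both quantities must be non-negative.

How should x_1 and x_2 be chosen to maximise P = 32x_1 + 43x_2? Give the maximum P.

x_1 = 17, x_2 = 91/4, maximum P = 6089/4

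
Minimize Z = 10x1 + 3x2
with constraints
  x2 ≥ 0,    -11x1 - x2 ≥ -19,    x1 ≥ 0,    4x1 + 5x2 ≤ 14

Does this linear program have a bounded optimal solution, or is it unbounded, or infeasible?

Corner points and Z = 10x1 + 3x2:
  (19/11, 0) → Z = 190/11
  (0, 0) → Z = 0
  (27/17, 26/17) → Z = 348/17
  (0, 14/5) → Z = 42/5
The feasible region has finitely many vertices and no improving ray; the minimum is 0 at (0, 0).

bounded optimum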